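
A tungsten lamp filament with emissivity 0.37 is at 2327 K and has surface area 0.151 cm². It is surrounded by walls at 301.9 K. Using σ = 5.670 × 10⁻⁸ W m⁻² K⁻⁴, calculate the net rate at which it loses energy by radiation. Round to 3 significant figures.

Net loss ≈ 9.29 W

Area A = 0.151 cm² = 1.51×10⁻⁵ m².
Net radiated power P_net = εσA(T⁴ − T₀⁴) = 0.37×5.670×10⁻⁸×1.51×10⁻⁵×(2327⁴ − 301.9⁴).
T⁴ − T₀⁴ = 2.93215×10¹³ − 8.30716×10⁹ = 2.93132×10¹³ K⁴, so P_net = 9.29 W.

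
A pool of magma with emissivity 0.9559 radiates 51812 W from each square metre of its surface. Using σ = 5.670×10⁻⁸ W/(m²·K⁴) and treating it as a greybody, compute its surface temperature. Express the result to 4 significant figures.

I = εσT⁴, so T = (I/εσ)^(1/4) = (51812/(0.9559×5.670×10⁻⁸))^(1/4) = 988.8 K.

T ≈ 988.8 K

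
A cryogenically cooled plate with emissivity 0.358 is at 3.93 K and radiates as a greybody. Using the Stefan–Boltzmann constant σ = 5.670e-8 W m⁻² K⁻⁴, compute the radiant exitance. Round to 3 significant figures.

I ≈ 4.84×10⁻⁶ W/m²

Stefan–Boltzmann: I = εσT⁴ = 0.358 × 5.670×10⁻⁸ × (3.93)⁴ = 4.84×10⁻⁶ W/m².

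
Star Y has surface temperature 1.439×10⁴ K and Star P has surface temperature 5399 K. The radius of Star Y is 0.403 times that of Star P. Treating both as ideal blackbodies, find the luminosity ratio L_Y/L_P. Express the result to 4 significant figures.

L ∝ R²T⁴, so L_Y/L_P = (R_Y/R_P)²(T_Y/T_P)⁴ = (0.403)² × (1.439×10⁴/5399)⁴ = 0.162409 × 50.4650 = 8.196.

L_Y/L_P ≈ 8.196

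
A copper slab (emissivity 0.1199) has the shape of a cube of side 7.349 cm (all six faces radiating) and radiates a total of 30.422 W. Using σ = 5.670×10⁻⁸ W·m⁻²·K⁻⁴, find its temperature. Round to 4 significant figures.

Area A = 6s² = 6×(0.07349 m)² = 0.0324047 m².
P = εσAT⁴ ⇒ T = (P/(εσA))^(1/4) = (30.422/(0.1199×5.670×10⁻⁸×0.0324047))^(1/4) = 609.6 K.

T ≈ 609.6 K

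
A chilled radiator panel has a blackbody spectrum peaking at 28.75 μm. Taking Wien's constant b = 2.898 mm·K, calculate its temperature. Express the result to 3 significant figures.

Wien's law gives T = b/λ_max = (2.898×10⁻³ m·K)/(2.875×10⁻⁵ m) = 101 K.

T ≈ 101 K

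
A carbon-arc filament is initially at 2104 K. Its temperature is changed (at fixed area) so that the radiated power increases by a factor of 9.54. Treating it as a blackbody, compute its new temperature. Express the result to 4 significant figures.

T₂ ≈ 3698 K

P ∝ T⁴, so T₂/T₁ = (P₂/P₁)^(1/4) = (9.54)^(1/4) = 1.75747.
T₂ = 2104 × 1.75747 = 3698 K.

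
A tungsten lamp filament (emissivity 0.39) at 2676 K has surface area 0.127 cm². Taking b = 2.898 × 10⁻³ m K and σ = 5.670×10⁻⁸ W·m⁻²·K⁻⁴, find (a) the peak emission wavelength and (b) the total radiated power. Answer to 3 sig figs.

(a) λ_max = b/T = 2.898×10⁻³/2676 = 1.083×10⁻⁶ m = 1.08 μm.
Area A = 0.127 cm² = 1.27×10⁻⁵ m².
(b) P = εσAT⁴ = 0.39×5.670×10⁻⁸×1.27×10⁻⁵×(2676)⁴ = 14.4 W.

λ_max ≈ 1.08 μm; P ≈ 14.4 W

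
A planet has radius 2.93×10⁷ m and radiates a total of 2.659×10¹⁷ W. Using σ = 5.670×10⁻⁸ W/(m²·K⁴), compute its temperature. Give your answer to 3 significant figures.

Surface area A = 4πR² = 4π(2.93×10⁷ m)² = 1.07881×10¹⁶ m².
P = σAT⁴ ⇒ T = (P/(σA))^(1/4) = (2.659×10¹⁷/(5.670×10⁻⁸×1.07881×10¹⁶))^(1/4) = 144 K.

T ≈ 144 K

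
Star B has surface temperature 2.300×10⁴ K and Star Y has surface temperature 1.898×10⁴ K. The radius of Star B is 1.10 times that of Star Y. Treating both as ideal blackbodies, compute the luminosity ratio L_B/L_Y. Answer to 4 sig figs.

L_B/L_Y ≈ 2.609

L ∝ R²T⁴, so L_B/L_Y = (R_B/R_Y)²(T_B/T_Y)⁴ = (1.10)² × (2.300×10⁴/1.898×10⁴)⁴ = 1.21 × 2.15639 = 2.609.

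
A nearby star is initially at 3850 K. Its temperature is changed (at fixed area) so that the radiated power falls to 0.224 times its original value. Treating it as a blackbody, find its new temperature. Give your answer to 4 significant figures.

P ∝ T⁴, so T₂/T₁ = (P₂/P₁)^(1/4) = (0.224)^(1/4) = 0.687958.
T₂ = 3850 × 0.687958 = 2649 K.

T₂ ≈ 2649 K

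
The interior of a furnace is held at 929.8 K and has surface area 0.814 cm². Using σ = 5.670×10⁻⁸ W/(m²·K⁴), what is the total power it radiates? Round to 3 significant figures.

Area A = 0.814 cm² = 8.14×10⁻⁵ m².
P = σAT⁴ = 5.670×10⁻⁸ × 8.14×10⁻⁵ × (929.8)⁴ = 3.45 W.

P ≈ 3.45 W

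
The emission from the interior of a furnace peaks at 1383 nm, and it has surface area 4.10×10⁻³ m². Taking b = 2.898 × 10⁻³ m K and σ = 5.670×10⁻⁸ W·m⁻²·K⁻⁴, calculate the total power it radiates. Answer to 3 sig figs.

P ≈ 4.48×10³ W

Wien's law: T = b/λ_max = 2.898×10⁻³/1.383×10⁻⁶ = 2095.44 K.
Area A = 4.10×10⁻³ m².
Then P = σAT⁴ = 5.670×10⁻⁸×4.10×10⁻³×(2095.44)⁴ = 4.48×10³ W.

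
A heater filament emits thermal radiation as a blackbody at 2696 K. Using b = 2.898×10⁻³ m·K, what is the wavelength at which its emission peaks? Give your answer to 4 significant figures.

Wien's displacement law: λ_max = b/T = (2.898×10⁻³ m·K)/(2696 K) = 1.0749×10⁻⁶ m.
That is 1.075 μm, in the infrared range.

λ_max ≈ 1.075 μm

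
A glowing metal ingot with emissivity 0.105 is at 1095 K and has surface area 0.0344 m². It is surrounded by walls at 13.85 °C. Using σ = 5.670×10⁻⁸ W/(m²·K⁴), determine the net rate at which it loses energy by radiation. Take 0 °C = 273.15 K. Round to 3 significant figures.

Surroundings: T = 13.85 °C + 273.15 = 287.00 K.
Area A = 0.0344 m².
Net radiated power P_net = εσA(T⁴ − T₀⁴) = 0.105×5.670×10⁻⁸×0.0344×(1095⁴ − 287.00⁴).
T⁴ − T₀⁴ = 1.43766×10¹² − 6.78465×10⁹ = 1.43088×10¹² K⁴, so P_net = 293 W.

Net loss ≈ 293 W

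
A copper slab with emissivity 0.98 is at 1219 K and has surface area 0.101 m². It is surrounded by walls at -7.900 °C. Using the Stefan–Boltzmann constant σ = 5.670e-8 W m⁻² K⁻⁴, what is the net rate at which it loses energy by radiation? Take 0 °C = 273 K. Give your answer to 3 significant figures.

Surroundings: T = -7.900 °C + 273 = 265.100 K.
Area A = 0.101 m².
Net radiated power P_net = εσA(T⁴ − T₀⁴) = 0.98×5.670×10⁻⁸×0.101×(1219⁴ − 265.100⁴).
T⁴ − T₀⁴ = 2.20808×10¹² − 4.93900×10⁹ = 2.20314×10¹² K⁴, so P_net = 1.24×10⁴ W.

Net loss ≈ 1.24×10⁴ W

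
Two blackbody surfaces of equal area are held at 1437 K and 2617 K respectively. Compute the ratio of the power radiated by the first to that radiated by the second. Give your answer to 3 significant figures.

P₁/P₂ ≈ 0.0909

With equal areas, P₁/P₂ = (T₁/T₂)⁴ = (1437/2617)⁴ = 0.0909.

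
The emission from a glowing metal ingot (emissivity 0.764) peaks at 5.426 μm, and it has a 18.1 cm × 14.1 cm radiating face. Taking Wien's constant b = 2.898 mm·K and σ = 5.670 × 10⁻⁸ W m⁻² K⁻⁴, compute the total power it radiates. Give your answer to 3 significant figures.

Wien's law: T = b/λ_max = 2.898×10⁻³/5.426×10⁻⁶ = 534.095 K.
Area A = 0.181 × 0.141 = 0.025521 m².
Then P = εσAT⁴ = 0.764×5.670×10⁻⁸×0.025521×(534.095)⁴ = 90.0 W.

P ≈ 90.0 W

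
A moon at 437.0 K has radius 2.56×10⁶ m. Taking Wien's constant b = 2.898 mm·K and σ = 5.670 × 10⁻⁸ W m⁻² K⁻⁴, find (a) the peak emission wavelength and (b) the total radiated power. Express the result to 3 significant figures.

(a) λ_max = b/T = 2.898×10⁻³/437.0 = 6.632×10⁻⁶ m = 6.63 μm.
Surface area A = 4πR² = 4π(2.56×10⁶ m)² = 8.23550×10¹³ m².
(b) P = σAT⁴ = 5.670×10⁻⁸×8.23550×10¹³×(437.0)⁴ = 1.70×10¹⁷ W.

λ_max ≈ 6.63 μm; P ≈ 1.70×10¹⁷ W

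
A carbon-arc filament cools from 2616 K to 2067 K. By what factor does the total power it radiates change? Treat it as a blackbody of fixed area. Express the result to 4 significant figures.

P₂/P₁ ≈ 0.3898

P ∝ T⁴, so P₂/P₁ = (T₂/T₁)⁴ = (2067/2616)⁴ = (0.790138)⁴ = 0.3898.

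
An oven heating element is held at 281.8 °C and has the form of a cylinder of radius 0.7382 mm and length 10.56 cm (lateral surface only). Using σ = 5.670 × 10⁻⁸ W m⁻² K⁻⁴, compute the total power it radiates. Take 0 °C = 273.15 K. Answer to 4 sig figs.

T = 281.8 °C + 273.15 = 554.95 K.
Lateral area A = 2πrL = 2π×7.382×10⁻⁴×0.1056 = 4.89799×10⁻⁴ m².
P = σAT⁴ = 5.670×10⁻⁸ × 4.89799×10⁻⁴ × (554.95)⁴ = 2.634 W.

P ≈ 2.634 W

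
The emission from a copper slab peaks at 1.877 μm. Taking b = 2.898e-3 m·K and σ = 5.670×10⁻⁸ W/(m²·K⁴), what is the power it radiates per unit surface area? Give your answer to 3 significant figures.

I ≈ 3.22×10⁵ W/m²

Wien's law: T = b/λ_max = 2.898×10⁻³/1.877×10⁻⁶ = 1543.95 K.
Then I = σT⁴ = 5.670×10⁻⁸×(1543.95)⁴ = 3.22×10⁵ W/m².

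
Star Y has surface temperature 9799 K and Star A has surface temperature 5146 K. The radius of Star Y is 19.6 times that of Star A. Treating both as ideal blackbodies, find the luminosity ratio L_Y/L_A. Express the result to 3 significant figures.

L_Y/L_A ≈ 5.05×10³

L ∝ R²T⁴, so L_Y/L_A = (R_Y/R_A)²(T_Y/T_A)⁴ = (19.6)² × (9799/5146)⁴ = 384.16 × 13.1476 = 5.05×10³.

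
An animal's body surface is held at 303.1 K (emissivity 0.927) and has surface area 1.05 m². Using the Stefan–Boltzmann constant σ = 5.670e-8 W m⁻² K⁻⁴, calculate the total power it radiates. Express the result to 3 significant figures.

P ≈ 466 W

Area A = 1.05 m².
P = εσAT⁴ = 0.927 × 5.670×10⁻⁸ × 1.05 × (303.1)⁴ = 466 W.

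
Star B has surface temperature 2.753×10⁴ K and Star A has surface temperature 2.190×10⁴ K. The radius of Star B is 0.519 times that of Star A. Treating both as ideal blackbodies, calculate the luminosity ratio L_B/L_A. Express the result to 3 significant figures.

L_B/L_A ≈ 0.673

L ∝ R²T⁴, so L_B/L_A = (R_B/R_A)²(T_B/T_A)⁴ = (0.519)² × (2.753×10⁴/2.190×10⁴)⁴ = 0.269361 × 2.49717 = 0.673.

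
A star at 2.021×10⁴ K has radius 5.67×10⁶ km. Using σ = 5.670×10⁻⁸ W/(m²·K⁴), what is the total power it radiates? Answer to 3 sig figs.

P ≈ 3.82×10³⁰ W

Surface area A = 4πR² = 4π(5.67×10⁹ m)² = 4.03995×10²⁰ m².
P = σAT⁴ = 5.670×10⁻⁸ × 4.03995×10²⁰ × (2.021×10⁴)⁴ = 3.82×10³⁰ W.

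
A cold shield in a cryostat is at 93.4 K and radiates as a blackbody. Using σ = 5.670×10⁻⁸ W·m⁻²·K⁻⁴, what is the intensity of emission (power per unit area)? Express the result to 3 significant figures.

Stefan–Boltzmann: I = σT⁴ = 5.670×10⁻⁸ × (93.4)⁴ = 4.31 W/m².

I ≈ 4.31 W/m²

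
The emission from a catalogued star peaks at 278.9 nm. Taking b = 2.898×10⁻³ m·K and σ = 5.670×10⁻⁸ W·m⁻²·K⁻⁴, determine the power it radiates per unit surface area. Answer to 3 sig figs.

Wien's law: T = b/λ_max = 2.898×10⁻³/2.789×10⁻⁷ = 10390.8 K.
Then I = σT⁴ = 5.670×10⁻⁸×(10390.8)⁴ = 6.61×10⁸ W/m².

I ≈ 6.61×10⁸ W/m²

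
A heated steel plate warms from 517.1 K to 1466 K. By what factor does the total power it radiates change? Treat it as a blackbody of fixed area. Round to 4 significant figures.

P₂/P₁ ≈ 64.60

P ∝ T⁴, so P₂/P₁ = (T₂/T₁)⁴ = (1466/517.1)⁴ = (2.83504)⁴ = 64.60.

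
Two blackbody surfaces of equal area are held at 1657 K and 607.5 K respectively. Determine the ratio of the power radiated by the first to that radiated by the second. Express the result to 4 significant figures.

With equal areas, P₁/P₂ = (T₁/T₂)⁴ = (1657/607.5)⁴ = 55.35.

P₁/P₂ ≈ 55.35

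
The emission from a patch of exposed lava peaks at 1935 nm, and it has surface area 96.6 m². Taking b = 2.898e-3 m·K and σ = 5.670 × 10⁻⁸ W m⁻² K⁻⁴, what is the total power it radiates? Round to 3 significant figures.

Wien's law: T = b/λ_max = 2.898×10⁻³/1.935×10⁻⁶ = 1497.67 K.
Area A = 96.6 m².
Then P = σAT⁴ = 5.670×10⁻⁸×96.6×(1497.67)⁴ = 2.76×10⁷ W.

P ≈ 2.76×10⁷ W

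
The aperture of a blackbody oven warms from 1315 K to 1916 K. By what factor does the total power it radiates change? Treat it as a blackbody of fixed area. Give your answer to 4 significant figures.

P ∝ T⁴, so P₂/P₁ = (T₂/T₁)⁴ = (1916/1315)⁴ = (1.45703)⁴ = 4.507.

P₂/P₁ ≈ 4.507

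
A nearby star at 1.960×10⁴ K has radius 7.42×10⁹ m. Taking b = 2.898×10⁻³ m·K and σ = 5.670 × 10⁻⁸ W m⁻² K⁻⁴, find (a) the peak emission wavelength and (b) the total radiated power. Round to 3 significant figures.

λ_max ≈ 148 nm; P ≈ 5.79×10³⁰ W

(a) λ_max = b/T = 2.898×10⁻³/1.960×10⁴ = 1.479×10⁻⁷ m = 148 nm.
Surface area A = 4πR² = 4π(7.42×10⁹ m)² = 6.91859×10²⁰ m².
(b) P = σAT⁴ = 5.670×10⁻⁸×6.91859×10²⁰×(1.960×10⁴)⁴ = 5.79×10³⁰ W.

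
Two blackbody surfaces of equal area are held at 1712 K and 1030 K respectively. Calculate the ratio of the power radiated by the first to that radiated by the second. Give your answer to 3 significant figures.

P₁/P₂ ≈ 7.63

With equal areas, P₁/P₂ = (T₁/T₂)⁴ = (1712/1030)⁴ = 7.63.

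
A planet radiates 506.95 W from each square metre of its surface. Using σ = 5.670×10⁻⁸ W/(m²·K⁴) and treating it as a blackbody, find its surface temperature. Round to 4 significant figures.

T ≈ 307.5 K

I = σT⁴, so T = (I/σ)^(1/4) = (506.95/(5.670×10⁻⁸))^(1/4) = 307.5 K.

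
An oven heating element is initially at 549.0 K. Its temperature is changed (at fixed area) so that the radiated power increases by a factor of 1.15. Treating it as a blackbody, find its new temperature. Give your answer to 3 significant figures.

P ∝ T⁴, so T₂/T₁ = (P₂/P₁)^(1/4) = (1.15)^(1/4) = 1.03556.
T₂ = 549.0 × 1.03556 = 569 K.

T₂ ≈ 569 K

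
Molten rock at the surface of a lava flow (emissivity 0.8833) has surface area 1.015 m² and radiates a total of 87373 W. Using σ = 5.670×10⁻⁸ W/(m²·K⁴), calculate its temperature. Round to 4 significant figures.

T ≈ 1145 K

Area A = 1.015 m².
P = εσAT⁴ ⇒ T = (P/(εσA))^(1/4) = (87373/(0.8833×5.670×10⁻⁸×1.015))^(1/4) = 1145 K.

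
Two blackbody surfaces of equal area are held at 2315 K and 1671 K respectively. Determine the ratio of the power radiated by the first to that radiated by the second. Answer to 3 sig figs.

With equal areas, P₁/P₂ = (T₁/T₂)⁴ = (2315/1671)⁴ = 3.68.

P₁/P₂ ≈ 3.68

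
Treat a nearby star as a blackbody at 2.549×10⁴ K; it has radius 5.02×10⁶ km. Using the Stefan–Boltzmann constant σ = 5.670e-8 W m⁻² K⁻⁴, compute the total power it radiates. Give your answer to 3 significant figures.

Surface area A = 4πR² = 4π(5.02×10⁹ m)² = 3.16678×10²⁰ m².
P = σAT⁴ = 5.670×10⁻⁸ × 3.16678×10²⁰ × (2.549×10⁴)⁴ = 7.58×10³⁰ W.

P ≈ 7.58×10³⁰ W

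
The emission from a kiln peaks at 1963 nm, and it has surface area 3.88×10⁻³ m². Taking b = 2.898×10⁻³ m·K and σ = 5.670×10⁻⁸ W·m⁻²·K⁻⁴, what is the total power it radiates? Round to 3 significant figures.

Wien's law: T = b/λ_max = 2.898×10⁻³/1.963×10⁻⁶ = 1476.31 K.
Area A = 3.88×10⁻³ m².
Then P = σAT⁴ = 5.670×10⁻⁸×3.88×10⁻³×(1476.31)⁴ = 1.05×10³ W.

P ≈ 1.05×10³ W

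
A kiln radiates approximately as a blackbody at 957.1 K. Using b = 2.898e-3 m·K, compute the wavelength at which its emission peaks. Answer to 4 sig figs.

λ_max ≈ 3.028 μm

Wien's displacement law: λ_max = b/T = (2.898×10⁻³ m·K)/(957.1 K) = 3.0279×10⁻⁶ m.
That is 3.028 μm, in the infrared range.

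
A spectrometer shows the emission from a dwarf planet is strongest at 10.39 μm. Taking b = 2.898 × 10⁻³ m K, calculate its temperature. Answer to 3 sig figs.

Wien's law gives T = b/λ_max = (2.898×10⁻³ m·K)/(1.039×10⁻⁵ m) = 279 K.

T ≈ 279 K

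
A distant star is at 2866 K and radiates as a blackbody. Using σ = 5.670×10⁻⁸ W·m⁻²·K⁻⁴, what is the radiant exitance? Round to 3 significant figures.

Stefan–Boltzmann: I = σT⁴ = 5.670×10⁻⁸ × (2866)⁴ = 3.83×10⁶ W/m².

I ≈ 3.83×10⁶ W/m²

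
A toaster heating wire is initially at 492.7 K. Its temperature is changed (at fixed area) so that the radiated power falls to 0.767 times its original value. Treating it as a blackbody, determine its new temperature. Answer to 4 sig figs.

P ∝ T⁴, so T₂/T₁ = (P₂/P₁)^(1/4) = (0.767)^(1/4) = 0.935834.
T₂ = 492.7 × 0.935834 = 461.1 K.

T₂ ≈ 461.1 K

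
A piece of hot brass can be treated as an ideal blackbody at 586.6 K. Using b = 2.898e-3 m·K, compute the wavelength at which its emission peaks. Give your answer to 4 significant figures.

λ_max ≈ 4.940 μm

Wien's displacement law: λ_max = b/T = (2.898×10⁻³ m·K)/(586.6 K) = 4.9403×10⁻⁶ m.
That is 4.940 μm, in the infrared range.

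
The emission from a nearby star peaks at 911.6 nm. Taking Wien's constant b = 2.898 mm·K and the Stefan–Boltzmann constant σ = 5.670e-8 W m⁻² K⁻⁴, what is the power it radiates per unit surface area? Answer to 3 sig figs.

I ≈ 5.79×10⁶ W/m²

Wien's law: T = b/λ_max = 2.898×10⁻³/9.116×10⁻⁷ = 3179.03 K.
Then I = σT⁴ = 5.670×10⁻⁸×(3179.03)⁴ = 5.79×10⁶ W/m².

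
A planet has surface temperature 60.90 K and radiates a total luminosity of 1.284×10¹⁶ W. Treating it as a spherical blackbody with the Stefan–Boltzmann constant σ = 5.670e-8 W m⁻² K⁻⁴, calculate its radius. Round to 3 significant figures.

L = 4πR²σT⁴ ⇒ R = √(L/(4πσT⁴)).
σT⁴ = 0.779924 W/m², so R = √(1.284×10¹⁶/(4π×0.779924)) = 3.62×10⁷ m.

R ≈ 3.62×10⁷ m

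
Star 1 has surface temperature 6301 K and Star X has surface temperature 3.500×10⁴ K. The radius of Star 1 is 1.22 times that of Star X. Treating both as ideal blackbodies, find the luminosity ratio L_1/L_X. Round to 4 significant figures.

L_1/L_X ≈ 1.563×10⁻³

L ∝ R²T⁴, so L_1/L_X = (R_1/R_X)²(T_1/T_X)⁴ = (1.22)² × (6301/3.500×10⁴)⁴ = 1.4884 × 1.05043×10⁻³ = 1.563×10⁻³.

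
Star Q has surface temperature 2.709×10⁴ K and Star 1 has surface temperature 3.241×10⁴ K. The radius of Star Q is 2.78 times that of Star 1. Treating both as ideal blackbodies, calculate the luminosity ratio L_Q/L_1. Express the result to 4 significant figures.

L ∝ R²T⁴, so L_Q/L_1 = (R_Q/R_1)²(T_Q/T_1)⁴ = (2.78)² × (2.709×10⁴/3.241×10⁴)⁴ = 7.7284 × 0.488112 = 3.772.

L_Q/L_1 ≈ 3.772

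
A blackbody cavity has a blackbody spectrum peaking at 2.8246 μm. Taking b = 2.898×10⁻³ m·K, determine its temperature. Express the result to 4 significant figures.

T ≈ 1026 K

Wien's law gives T = b/λ_max = (2.898×10⁻³ m·K)/(2.8246×10⁻⁶ m) = 1026 K.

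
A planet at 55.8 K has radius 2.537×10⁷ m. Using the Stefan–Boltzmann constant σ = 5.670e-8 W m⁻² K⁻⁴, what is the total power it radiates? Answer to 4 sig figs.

P ≈ 4.446×10¹⁵ W

Surface area A = 4πR² = 4π(2.537×10⁷ m)² = 8.08818×10¹⁵ m².
P = σAT⁴ = 5.670×10⁻⁸ × 8.08818×10¹⁵ × (55.8)⁴ = 4.446×10¹⁵ W.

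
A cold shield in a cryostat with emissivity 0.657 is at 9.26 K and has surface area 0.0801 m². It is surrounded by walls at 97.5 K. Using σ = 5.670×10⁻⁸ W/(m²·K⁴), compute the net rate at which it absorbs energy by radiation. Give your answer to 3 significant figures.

Net gain ≈ 0.270 W

Area A = 0.0801 m².
Net radiated power P_net = εσA(T⁴ − T₀⁴) = 0.657×5.670×10⁻⁸×0.0801×(9.26⁴ − 97.5⁴).
T⁴ − T₀⁴ = 7352.65 − 9.03688×10⁷ = -9.03614×10⁷ K⁴, so P_net = -0.270 W — negative, meaning a net gain of 0.270 W.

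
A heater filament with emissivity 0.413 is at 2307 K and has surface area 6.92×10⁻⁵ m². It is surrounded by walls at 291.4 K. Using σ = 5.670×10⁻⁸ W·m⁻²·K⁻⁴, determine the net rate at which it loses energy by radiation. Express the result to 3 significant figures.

Area A = 6.92×10⁻⁵ m².
Net radiated power P_net = εσA(T⁴ − T₀⁴) = 0.413×5.670×10⁻⁸×6.92×10⁻⁵×(2307⁴ − 291.4⁴).
T⁴ − T₀⁴ = 2.83263×10¹³ − 7.21038×10⁹ = 2.83191×10¹³ K⁴, so P_net = 45.9 W.

Net loss ≈ 45.9 W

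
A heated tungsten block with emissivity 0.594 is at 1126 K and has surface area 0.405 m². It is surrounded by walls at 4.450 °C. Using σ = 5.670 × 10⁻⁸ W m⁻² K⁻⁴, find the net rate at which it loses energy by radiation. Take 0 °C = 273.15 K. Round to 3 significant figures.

Net loss ≈ 2.18×10⁴ W

Surroundings: T = 4.450 °C + 273.15 = 277.600 K.
Area A = 0.405 m².
Net radiated power P_net = εσA(T⁴ − T₀⁴) = 0.594×5.670×10⁻⁸×0.405×(1126⁴ − 277.600⁴).
T⁴ − T₀⁴ = 1.60751×10¹² − 5.93851×10⁹ = 1.60157×10¹² K⁴, so P_net = 2.18×10⁴ W.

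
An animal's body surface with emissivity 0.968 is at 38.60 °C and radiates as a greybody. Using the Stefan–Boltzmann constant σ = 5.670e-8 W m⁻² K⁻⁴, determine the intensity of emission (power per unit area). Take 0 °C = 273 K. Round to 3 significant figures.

T = 38.60 °C + 273 = 311.60 K.
Stefan–Boltzmann: I = εσT⁴ = 0.968 × 5.670×10⁻⁸ × (311.60)⁴ = 517 W/m².

I ≈ 517 W/m²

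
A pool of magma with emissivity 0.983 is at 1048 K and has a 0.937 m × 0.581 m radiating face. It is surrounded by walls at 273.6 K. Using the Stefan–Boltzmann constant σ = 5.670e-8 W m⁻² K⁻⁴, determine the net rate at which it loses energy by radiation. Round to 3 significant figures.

Area A = 0.937 × 0.581 = 0.544397 m².
Net radiated power P_net = εσA(T⁴ − T₀⁴) = 0.983×5.670×10⁻⁸×0.544397×(1048⁴ − 273.6⁴).
T⁴ − T₀⁴ = 1.20627×10¹² − 5.60356×10⁹ = 1.20067×10¹² K⁴, so P_net = 3.64×10⁴ W.

Net loss ≈ 3.64×10⁴ W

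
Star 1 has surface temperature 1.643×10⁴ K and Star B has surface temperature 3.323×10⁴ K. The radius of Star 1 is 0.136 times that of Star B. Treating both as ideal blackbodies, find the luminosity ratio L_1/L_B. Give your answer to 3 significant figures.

L ∝ R²T⁴, so L_1/L_B = (R_1/R_B)²(T_1/T_B)⁴ = (0.136)² × (1.643×10⁴/3.323×10⁴)⁴ = 0.018496 × 0.0597625 = 1.11×10⁻³.

L_1/L_B ≈ 1.11×10⁻³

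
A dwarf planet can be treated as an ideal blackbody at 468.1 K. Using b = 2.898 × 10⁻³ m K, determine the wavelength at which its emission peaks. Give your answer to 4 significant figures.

Wien's displacement law: λ_max = b/T = (2.898×10⁻³ m·K)/(468.1 K) = 6.1910×10⁻⁶ m.
That is 6.191 μm, in the infrared range.

λ_max ≈ 6.191 μm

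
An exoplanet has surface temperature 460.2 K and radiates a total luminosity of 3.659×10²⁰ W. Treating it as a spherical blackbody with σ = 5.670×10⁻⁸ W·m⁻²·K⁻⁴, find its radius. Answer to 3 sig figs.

R ≈ 1.07×10⁸ m

L = 4πR²σT⁴ ⇒ R = √(L/(4πσT⁴)).
σT⁴ = 2543.14 W/m², so R = √(3.659×10²⁰/(4π×2543.14)) = 1.07×10⁸ m.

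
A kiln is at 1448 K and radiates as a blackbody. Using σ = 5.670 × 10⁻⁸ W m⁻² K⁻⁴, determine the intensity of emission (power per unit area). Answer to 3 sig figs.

Stefan–Boltzmann: I = σT⁴ = 5.670×10⁻⁸ × (1448)⁴ = 2.49×10⁵ W/m².

I ≈ 2.49×10⁵ W/m²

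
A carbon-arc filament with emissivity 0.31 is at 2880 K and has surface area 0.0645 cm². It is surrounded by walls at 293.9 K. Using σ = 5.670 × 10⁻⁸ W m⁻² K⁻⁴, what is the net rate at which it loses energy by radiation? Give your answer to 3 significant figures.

Net loss ≈ 7.80 W

Area A = 0.0645 cm² = 6.45×10⁻⁶ m².
Net radiated power P_net = εσA(T⁴ − T₀⁴) = 0.31×5.670×10⁻⁸×6.45×10⁻⁶×(2880⁴ − 293.9⁴).
T⁴ − T₀⁴ = 6.87971×10¹³ − 7.46102×10⁹ = 6.87896×10¹³ K⁴, so P_net = 7.80 W.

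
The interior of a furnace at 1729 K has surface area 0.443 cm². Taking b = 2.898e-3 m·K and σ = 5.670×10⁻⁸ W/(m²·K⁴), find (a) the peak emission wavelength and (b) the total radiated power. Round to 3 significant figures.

λ_max ≈ 1.68 μm; P ≈ 22.4 W

(a) λ_max = b/T = 2.898×10⁻³/1729 = 1.676×10⁻⁶ m = 1.68 μm.
Area A = 0.443 cm² = 4.43×10⁻⁵ m².
(b) P = σAT⁴ = 5.670×10⁻⁸×4.43×10⁻⁵×(1729)⁴ = 22.4 W.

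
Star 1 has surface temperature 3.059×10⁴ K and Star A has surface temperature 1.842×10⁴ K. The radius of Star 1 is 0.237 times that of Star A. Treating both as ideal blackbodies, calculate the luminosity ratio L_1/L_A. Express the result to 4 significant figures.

L_1/L_A ≈ 0.4272

L ∝ R²T⁴, so L_1/L_A = (R_1/R_A)²(T_1/T_A)⁴ = (0.237)² × (3.059×10⁴/1.842×10⁴)⁴ = 0.056169 × 7.60605 = 0.4272.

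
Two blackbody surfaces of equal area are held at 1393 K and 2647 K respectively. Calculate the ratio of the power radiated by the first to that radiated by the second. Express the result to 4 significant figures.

With equal areas, P₁/P₂ = (T₁/T₂)⁴ = (1393/2647)⁴ = 0.07670.

P₁/P₂ ≈ 0.07670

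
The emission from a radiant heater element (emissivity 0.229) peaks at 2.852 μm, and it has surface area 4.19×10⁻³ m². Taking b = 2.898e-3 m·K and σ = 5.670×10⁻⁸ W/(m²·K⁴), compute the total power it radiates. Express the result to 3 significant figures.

P ≈ 58.0 W

Wien's law: T = b/λ_max = 2.898×10⁻³/2.852×10⁻⁶ = 1016.13 K.
Area A = 4.19×10⁻³ m².
Then P = εσAT⁴ = 0.229×5.670×10⁻⁸×4.19×10⁻³×(1016.13)⁴ = 58.0 W.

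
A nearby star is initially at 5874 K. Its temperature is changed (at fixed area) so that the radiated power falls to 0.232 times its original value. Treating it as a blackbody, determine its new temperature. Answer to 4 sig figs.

P ∝ T⁴, so T₂/T₁ = (P₂/P₁)^(1/4) = (0.232)^(1/4) = 0.694020.
T₂ = 5874 × 0.694020 = 4077 K.

T₂ ≈ 4077 K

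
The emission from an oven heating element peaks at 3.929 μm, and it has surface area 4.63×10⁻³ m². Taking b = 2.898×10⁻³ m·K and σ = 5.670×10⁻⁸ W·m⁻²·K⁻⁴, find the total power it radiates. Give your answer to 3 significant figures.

Wien's law: T = b/λ_max = 2.898×10⁻³/3.929×10⁻⁶ = 737.592 K.
Area A = 4.63×10⁻³ m².
Then P = σAT⁴ = 5.670×10⁻⁸×4.63×10⁻³×(737.592)⁴ = 77.7 W.

P ≈ 77.7 W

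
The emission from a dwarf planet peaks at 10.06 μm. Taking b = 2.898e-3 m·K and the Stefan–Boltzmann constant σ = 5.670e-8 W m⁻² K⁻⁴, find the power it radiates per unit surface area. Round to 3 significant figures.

Wien's law: T = b/λ_max = 2.898×10⁻³/1.006×10⁻⁵ = 288.072 K.
Then I = σT⁴ = 5.670×10⁻⁸×(288.072)⁴ = 390 W/m².

I ≈ 390 W/m²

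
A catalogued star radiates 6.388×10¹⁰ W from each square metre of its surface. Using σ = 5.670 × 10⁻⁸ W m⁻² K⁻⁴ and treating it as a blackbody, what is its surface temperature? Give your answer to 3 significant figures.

T ≈ 3.26×10⁴ K

I = σT⁴, so T = (I/σ)^(1/4) = (6.388×10¹⁰/(5.670×10⁻⁸))^(1/4) = 3.26×10⁴ K.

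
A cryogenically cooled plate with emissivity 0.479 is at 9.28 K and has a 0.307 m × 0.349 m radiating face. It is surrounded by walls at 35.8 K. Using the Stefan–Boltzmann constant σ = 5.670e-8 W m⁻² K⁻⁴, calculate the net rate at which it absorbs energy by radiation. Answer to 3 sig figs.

Area A = 0.307 × 0.349 = 0.107143 m².
Net radiated power P_net = εσA(T⁴ − T₀⁴) = 0.479×5.670×10⁻⁸×0.107143×(9.28⁴ − 35.8⁴).
T⁴ − T₀⁴ = 7416.38 − 1.64260×10⁶ = -1.63518×10⁶ K⁴, so P_net = -4.76×10⁻³ W — negative, meaning a net gain of 4.76×10⁻³ W.

Net gain ≈ 4.76×10⁻³ W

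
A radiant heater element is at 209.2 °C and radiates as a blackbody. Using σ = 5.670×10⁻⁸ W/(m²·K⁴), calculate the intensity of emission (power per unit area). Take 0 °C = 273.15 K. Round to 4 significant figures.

T = 209.2 °C + 273.15 = 482.35 K.
Stefan–Boltzmann: I = σT⁴ = 5.670×10⁻⁸ × (482.35)⁴ = 3069 W/m².

I ≈ 3069 W/m²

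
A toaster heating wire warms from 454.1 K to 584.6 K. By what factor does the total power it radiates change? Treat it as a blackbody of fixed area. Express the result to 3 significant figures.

P ∝ T⁴, so P₂/P₁ = (T₂/T₁)⁴ = (584.6/454.1)⁴ = (1.28738)⁴ = 2.75.

P₂/P₁ ≈ 2.75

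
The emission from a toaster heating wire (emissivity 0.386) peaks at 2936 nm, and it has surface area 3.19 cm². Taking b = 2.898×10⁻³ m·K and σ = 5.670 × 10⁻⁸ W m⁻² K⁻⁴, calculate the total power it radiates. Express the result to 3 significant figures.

P ≈ 6.63 W

Wien's law: T = b/λ_max = 2.898×10⁻³/2.936×10⁻⁶ = 987.057 K.
Area A = 3.19 cm² = 3.19×10⁻⁴ m².
Then P = εσAT⁴ = 0.386×5.670×10⁻⁸×3.19×10⁻⁴×(987.057)⁴ = 6.63 W.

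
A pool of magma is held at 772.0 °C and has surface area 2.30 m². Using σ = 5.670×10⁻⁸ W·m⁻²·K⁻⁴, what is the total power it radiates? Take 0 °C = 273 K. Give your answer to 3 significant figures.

P ≈ 1.56×10⁵ W

T = 772.0 °C + 273 = 1045.0 K.
Area A = 2.30 m².
P = σAT⁴ = 5.670×10⁻⁸ × 2.30 × (1045.0)⁴ = 1.56×10⁵ W.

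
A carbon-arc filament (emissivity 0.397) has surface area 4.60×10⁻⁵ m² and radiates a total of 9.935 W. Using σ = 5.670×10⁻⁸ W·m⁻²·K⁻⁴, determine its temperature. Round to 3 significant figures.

Area A = 4.60×10⁻⁵ m².
P = εσAT⁴ ⇒ T = (P/(εσA))^(1/4) = (9.935/(0.397×5.670×10⁻⁸×4.60×10⁻⁵))^(1/4) = 1.76×10³ K.

T ≈ 1.76×10³ K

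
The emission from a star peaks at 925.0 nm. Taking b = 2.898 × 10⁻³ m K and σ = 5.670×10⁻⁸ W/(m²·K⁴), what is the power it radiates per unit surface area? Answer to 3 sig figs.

I ≈ 5.46×10⁶ W/m²

Wien's law: T = b/λ_max = 2.898×10⁻³/9.250×10⁻⁷ = 3132.97 K.
Then I = σT⁴ = 5.670×10⁻⁸×(3132.97)⁴ = 5.46×10⁶ W/m².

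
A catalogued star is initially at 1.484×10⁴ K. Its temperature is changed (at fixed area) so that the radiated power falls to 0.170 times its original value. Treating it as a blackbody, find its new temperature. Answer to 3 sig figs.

T₂ ≈ 9.53×10³ K

P ∝ T⁴, so T₂/T₁ = (P₂/P₁)^(1/4) = (0.170)^(1/4) = 0.642114.
T₂ = 1.484×10⁴ × 0.642114 = 9.53×10³ K.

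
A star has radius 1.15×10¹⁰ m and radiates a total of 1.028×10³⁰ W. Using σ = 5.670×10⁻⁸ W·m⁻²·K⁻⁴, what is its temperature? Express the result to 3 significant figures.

Surface area A = 4πR² = 4π(1.15×10¹⁰ m)² = 1.66190×10²¹ m².
P = σAT⁴ ⇒ T = (P/(σA))^(1/4) = (1.028×10³⁰/(5.670×10⁻⁸×1.66190×10²¹))^(1/4) = 1.02×10⁴ K.

T ≈ 1.02×10⁴ K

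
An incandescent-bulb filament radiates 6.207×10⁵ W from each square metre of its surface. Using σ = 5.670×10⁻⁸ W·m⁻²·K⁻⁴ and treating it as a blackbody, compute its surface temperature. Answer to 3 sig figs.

I = σT⁴, so T = (I/σ)^(1/4) = (6.207×10⁵/(5.670×10⁻⁸))^(1/4) = 1.82×10³ K.

T ≈ 1.82×10³ K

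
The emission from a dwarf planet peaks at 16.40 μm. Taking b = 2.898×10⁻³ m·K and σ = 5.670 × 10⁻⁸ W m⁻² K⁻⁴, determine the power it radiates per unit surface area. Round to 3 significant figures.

I ≈ 55.3 W/m²

Wien's law: T = b/λ_max = 2.898×10⁻³/1.640×10⁻⁵ = 176.707 K.
Then I = σT⁴ = 5.670×10⁻⁸×(176.707)⁴ = 55.3 W/m².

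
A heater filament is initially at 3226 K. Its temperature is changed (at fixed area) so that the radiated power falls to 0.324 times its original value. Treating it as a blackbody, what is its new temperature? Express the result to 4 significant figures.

P ∝ T⁴, so T₂/T₁ = (P₂/P₁)^(1/4) = (0.324)^(1/4) = 0.754460.
T₂ = 3226 × 0.754460 = 2434 K.

T₂ ≈ 2434 K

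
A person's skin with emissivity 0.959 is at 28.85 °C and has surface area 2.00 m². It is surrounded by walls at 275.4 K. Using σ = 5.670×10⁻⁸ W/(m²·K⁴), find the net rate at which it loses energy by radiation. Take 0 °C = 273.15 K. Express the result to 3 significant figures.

T = 28.85 °C + 273.15 = 302.00 K.
Area A = 2.00 m².
Net radiated power P_net = εσA(T⁴ − T₀⁴) = 0.959×5.670×10⁻⁸×2.00×(302.00⁴ − 275.4⁴).
T⁴ − T₀⁴ = 8.31817×10⁹ − 5.75249×10⁹ = 2.56568×10⁹ K⁴, so P_net = 279 W.

Net loss ≈ 279 W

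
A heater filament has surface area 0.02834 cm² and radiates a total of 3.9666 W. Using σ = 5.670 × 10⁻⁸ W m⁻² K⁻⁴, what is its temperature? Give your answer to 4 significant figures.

Area A = 0.02834 cm² = 2.834×10⁻⁶ m².
P = σAT⁴ ⇒ T = (P/(σA))^(1/4) = (3.9666/(5.670×10⁻⁸×2.834×10⁻⁶))^(1/4) = 2229 K.

T ≈ 2229 K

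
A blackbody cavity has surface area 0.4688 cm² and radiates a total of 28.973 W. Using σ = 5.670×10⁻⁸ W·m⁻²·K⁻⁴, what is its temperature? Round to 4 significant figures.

T ≈ 1817 K

Area A = 0.4688 cm² = 4.688×10⁻⁵ m².
P = σAT⁴ ⇒ T = (P/(σA))^(1/4) = (28.973/(5.670×10⁻⁸×4.688×10⁻⁵))^(1/4) = 1817 K.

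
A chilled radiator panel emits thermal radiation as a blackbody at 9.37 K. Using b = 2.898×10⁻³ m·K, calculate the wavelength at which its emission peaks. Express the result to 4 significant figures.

Wien's displacement law: λ_max = b/T = (2.898×10⁻³ m·K)/(9.37 K) = 3.0928×10⁻⁴ m.
That is 0.3093 mm, in the infrared range.

λ_max ≈ 0.3093 mm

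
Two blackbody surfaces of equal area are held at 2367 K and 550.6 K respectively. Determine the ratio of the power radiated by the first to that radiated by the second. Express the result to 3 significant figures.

With equal areas, P₁/P₂ = (T₁/T₂)⁴ = (2367/550.6)⁴ = 342.

P₁/P₂ ≈ 342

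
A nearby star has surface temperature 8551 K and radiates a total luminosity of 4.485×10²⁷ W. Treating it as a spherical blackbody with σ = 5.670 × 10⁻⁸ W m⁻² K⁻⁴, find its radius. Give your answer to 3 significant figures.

R ≈ 1.09×10⁹ m

L = 4πR²σT⁴ ⇒ R = √(L/(4πσT⁴)).
σT⁴ = 3.03145×10⁸ W/m², so R = √(4.485×10²⁷/(4π×3.03145×10⁸)) = 1.09×10⁹ m.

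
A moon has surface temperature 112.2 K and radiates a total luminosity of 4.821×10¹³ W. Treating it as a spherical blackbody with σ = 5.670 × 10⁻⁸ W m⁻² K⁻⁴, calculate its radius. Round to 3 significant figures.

R ≈ 6.53×10⁵ m

L = 4πR²σT⁴ ⇒ R = √(L/(4πσT⁴)).
σT⁴ = 8.98575 W/m², so R = √(4.821×10¹³/(4π×8.98575)) = 6.53×10⁵ m.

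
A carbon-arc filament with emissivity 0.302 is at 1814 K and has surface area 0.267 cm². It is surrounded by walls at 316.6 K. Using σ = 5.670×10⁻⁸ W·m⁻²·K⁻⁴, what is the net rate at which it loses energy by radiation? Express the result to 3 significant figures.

Area A = 0.267 cm² = 2.67×10⁻⁵ m².
Net radiated power P_net = εσA(T⁴ − T₀⁴) = 0.302×5.670×10⁻⁸×2.67×10⁻⁵×(1814⁴ − 316.6⁴).
T⁴ − T₀⁴ = 1.08280×10¹³ − 1.00472×10¹⁰ = 1.08180×10¹³ K⁴, so P_net = 4.95 W.

Net loss ≈ 4.95 W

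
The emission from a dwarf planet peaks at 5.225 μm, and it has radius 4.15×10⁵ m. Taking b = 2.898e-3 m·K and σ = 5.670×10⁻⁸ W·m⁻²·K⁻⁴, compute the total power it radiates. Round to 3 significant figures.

P ≈ 1.16×10¹⁶ W

Wien's law: T = b/λ_max = 2.898×10⁻³/5.225×10⁻⁶ = 554.641 K.
Surface area A = 4πR² = 4π(4.15×10⁵ m)² = 2.16424×10¹² m².
Then P = σAT⁴ = 5.670×10⁻⁸×2.16424×10¹²×(554.641)⁴ = 1.16×10¹⁶ W.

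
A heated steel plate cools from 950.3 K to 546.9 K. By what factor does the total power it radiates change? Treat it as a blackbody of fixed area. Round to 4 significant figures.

P₂/P₁ ≈ 0.1097

P ∝ T⁴, so P₂/P₁ = (T₂/T₁)⁴ = (546.9/950.3)⁴ = (0.575502)⁴ = 0.1097.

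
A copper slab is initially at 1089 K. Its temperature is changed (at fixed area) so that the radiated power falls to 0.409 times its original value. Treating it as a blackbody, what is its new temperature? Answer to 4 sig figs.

T₂ ≈ 870.9 K

P ∝ T⁴, so T₂/T₁ = (P₂/P₁)^(1/4) = (0.409)^(1/4) = 0.799707.
T₂ = 1089 × 0.799707 = 870.9 K.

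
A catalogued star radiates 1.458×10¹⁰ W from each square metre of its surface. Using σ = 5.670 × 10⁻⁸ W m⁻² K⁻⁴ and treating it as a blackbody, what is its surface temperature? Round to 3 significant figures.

T ≈ 2.25×10⁴ K

I = σT⁴, so T = (I/σ)^(1/4) = (1.458×10¹⁰/(5.670×10⁻⁸))^(1/4) = 2.25×10⁴ K.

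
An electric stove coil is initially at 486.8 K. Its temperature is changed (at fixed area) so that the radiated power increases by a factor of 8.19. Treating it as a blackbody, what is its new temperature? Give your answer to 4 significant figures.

P ∝ T⁴, so T₂/T₁ = (P₂/P₁)^(1/4) = (8.19)^(1/4) = 1.69169.
T₂ = 486.8 × 1.69169 = 823.5 K.

T₂ ≈ 823.5 K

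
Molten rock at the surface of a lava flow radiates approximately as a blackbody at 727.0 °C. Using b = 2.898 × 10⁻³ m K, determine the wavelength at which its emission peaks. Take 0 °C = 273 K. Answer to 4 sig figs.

T = 727.0 °C + 273 = 1000.0 K.
Wien's displacement law: λ_max = b/T = (2.898×10⁻³ m·K)/(1000.0 K) = 2.8980×10⁻⁶ m.
That is 2898 nm, in the infrared range.

λ_max ≈ 2898 nm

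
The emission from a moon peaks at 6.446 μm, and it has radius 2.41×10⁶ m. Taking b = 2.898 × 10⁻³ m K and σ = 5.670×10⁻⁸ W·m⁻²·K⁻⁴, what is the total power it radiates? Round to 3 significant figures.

P ≈ 1.69×10¹⁷ W

Wien's law: T = b/λ_max = 2.898×10⁻³/6.446×10⁻⁶ = 449.581 K.
Surface area A = 4πR² = 4π(2.41×10⁶ m)² = 7.29867×10¹³ m².
Then P = σAT⁴ = 5.670×10⁻⁸×7.29867×10¹³×(449.581)⁴ = 1.69×10¹⁷ W.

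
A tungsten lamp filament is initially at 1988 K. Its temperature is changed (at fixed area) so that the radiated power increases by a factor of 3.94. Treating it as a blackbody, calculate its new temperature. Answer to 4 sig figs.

T₂ ≈ 2801 K

P ∝ T⁴, so T₂/T₁ = (P₂/P₁)^(1/4) = (3.94)^(1/4) = 1.40888.
T₂ = 1988 × 1.40888 = 2801 K.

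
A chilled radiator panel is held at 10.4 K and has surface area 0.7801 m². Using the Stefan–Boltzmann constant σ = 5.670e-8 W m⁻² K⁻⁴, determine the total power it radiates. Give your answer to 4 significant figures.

P ≈ 5.174×10⁻⁴ W

Area A = 0.7801 m².
P = σAT⁴ = 5.670×10⁻⁸ × 0.7801 × (10.4)⁴ = 5.174×10⁻⁴ W.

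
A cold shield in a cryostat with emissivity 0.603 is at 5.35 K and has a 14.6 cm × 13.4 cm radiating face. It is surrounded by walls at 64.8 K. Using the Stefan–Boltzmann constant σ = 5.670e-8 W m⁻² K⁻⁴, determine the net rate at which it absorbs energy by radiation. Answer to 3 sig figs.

Net gain ≈ 0.0118 W

Area A = 0.146 × 0.134 = 0.019564 m².
Net radiated power P_net = εσA(T⁴ − T₀⁴) = 0.603×5.670×10⁻⁸×0.019564×(5.35⁴ − 64.8⁴).
T⁴ − T₀⁴ = 819.248 − 1.76319×10⁷ = -1.76311×10⁷ K⁴, so P_net = -0.0118 W — negative, meaning a net gain of 0.0118 W.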